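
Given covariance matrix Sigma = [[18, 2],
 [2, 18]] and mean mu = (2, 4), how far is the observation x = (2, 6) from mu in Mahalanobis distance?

Step 1 — centre the observation: (x - mu) = (0, 2).

Step 2 — invert Sigma. det(Sigma) = 18·18 - (2)² = 320.
  Sigma^{-1} = (1/det) · [[d, -b], [-b, a]] = [[0.0562, -0.0062],
 [-0.0062, 0.0562]].

Step 3 — form the quadratic (x - mu)^T · Sigma^{-1} · (x - mu):
  Sigma^{-1} · (x - mu) = (-0.0125, 0.1125).
  (x - mu)^T · [Sigma^{-1} · (x - mu)] = (0)·(-0.0125) + (2)·(0.1125) = 0.225.

Step 4 — take square root: d = √(0.225) ≈ 0.4743.

d(x, mu) = √(0.225) ≈ 0.4743


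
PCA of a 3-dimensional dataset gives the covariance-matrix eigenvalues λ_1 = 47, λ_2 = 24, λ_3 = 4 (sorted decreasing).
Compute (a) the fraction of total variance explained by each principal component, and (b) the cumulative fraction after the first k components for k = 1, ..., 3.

Step 1 — total variance = trace(Sigma) = Σ λ_i = 47 + 24 + 4 = 75.

Step 2 — fraction explained by component i = λ_i / Σ λ:
  PC1: 47/75 = 0.6267
  PC2: 24/75 = 0.32
  PC3: 4/75 = 0.0533

Step 3 — cumulative fraction after k components = (λ_1 + ... + λ_k) / Σ λ:
  k = 1: 47/75 = 0.6267
  k = 2: (47 + 24)/75 = 71/75 = 0.9467
  k = 3: (47 + 24 + 4)/75 = 75/75 = 1

Summary (fraction, with percent):

explained: PC1 0.6267 (62.67%), PC2 0.32 (32%), PC3 0.0533 (5.33%);  cumulative: 0.6267, 0.9467, 1


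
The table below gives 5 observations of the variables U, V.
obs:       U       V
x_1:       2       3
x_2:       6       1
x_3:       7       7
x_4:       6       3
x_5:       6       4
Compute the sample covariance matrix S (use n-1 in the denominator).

Step 1 — column means:
  mean(U) = (2 + 6 + 7 + 6 + 6) / 5 = 27/5 = 5.4
  mean(V) = (3 + 1 + 7 + 3 + 4) / 5 = 18/5 = 3.6

Step 2 — sample covariance S[i,j] = (1/(n-1)) · Σ_k (x_{k,i} - mean_i) · (x_{k,j} - mean_j), with n-1 = 4.
  S[U,U] = ((-3.4)·(-3.4) + (0.6)·(0.6) + (1.6)·(1.6) + (0.6)·(0.6) + (0.6)·(0.6)) / 4 = 15.2/4 = 3.8
  S[U,V] = ((-3.4)·(-0.6) + (0.6)·(-2.6) + (1.6)·(3.4) + (0.6)·(-0.6) + (0.6)·(0.4)) / 4 = 5.8/4 = 1.45
  S[V,V] = ((-0.6)·(-0.6) + (-2.6)·(-2.6) + (3.4)·(3.4) + (-0.6)·(-0.6) + (0.4)·(0.4)) / 4 = 19.2/4 = 4.8

S is symmetric (S[j,i] = S[i,j]). Assembling:

S = [[3.8, 1.45],
 [1.45, 4.8]]


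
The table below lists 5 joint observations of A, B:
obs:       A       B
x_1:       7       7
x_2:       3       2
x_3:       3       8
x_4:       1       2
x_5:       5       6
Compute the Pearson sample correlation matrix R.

Step 1 — column means:
  mean(A) = (7 + 3 + 3 + 1 + 5) / 5 = 19/5 = 3.8
  mean(B) = (7 + 2 + 8 + 2 + 6) / 5 = 25/5 = 5

Step 2 — sample variances and covariances s[i,j] = (1/(n-1)) · Σ_k (x_{k,i} - mean_i) · (x_{k,j} - mean_j), with n-1 = 4:
  s[A,A] = ((3.2)·(3.2) + (-0.8)·(-0.8) + (-0.8)·(-0.8) + (-2.8)·(-2.8) + (1.2)·(1.2)) / 4 = 20.8/4 = 5.2
  s[A,B] = ((3.2)·(2) + (-0.8)·(-3) + (-0.8)·(3) + (-2.8)·(-3) + (1.2)·(1)) / 4 = 16/4 = 4
  s[B,B] = ((2)·(2) + (-3)·(-3) + (3)·(3) + (-3)·(-3) + (1)·(1)) / 4 = 32/4 = 8
  Sample standard deviations s_i = √(s[i,i]):
  s(A) = √(5.2) = 2.2804
  s(B) = √(8) = 2.8284

Step 3 — r_{ij} = s_{ij} / (s_i · s_j):
  r[A,A] = 1 (diagonal).
  r[A,B] = 4 / (2.2804 · 2.8284) = 4 / 6.4498 = 0.6202
  r[B,B] = 1 (diagonal).

R is symmetric with unit diagonal. Assembling:

R = [[1, 0.6202],
 [0.6202, 1]]


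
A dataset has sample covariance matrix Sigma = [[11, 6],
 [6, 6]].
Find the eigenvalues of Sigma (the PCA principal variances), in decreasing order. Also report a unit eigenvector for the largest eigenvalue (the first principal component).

Step 1 — characteristic polynomial of 2×2 Sigma:
  det(Sigma - λI) = λ² - trace · λ + det = 0.
  trace = 11 + 6 = 17, det = 11·6 - (6)² = 30.
Step 2 — discriminant:
  Δ = trace² - 4·det = 289 - 120 = 169.
Step 3 — eigenvalues:
  λ = (trace ± √Δ)/2 = (17 ± 13)/2,
  λ_1 = 15,  λ_2 = 2.

Step 4 — unit eigenvector for λ_1: solve (Sigma - λ_1 I)v = 0. First row:
  (11 - 15)·v_x + (6)·v_y = 0, i.e. (-4)·v_x + (6)·v_y = 0,
  so v ∝ (b, λ_1 - a) = (6, 4) = u.
  ||u|| = √((6)² + (4)²) = √(52) ≈ 7.2111,
  v_1 = u/||u|| ≈ (0.8321, 0.5547) (||v_1|| = 1).

λ_1 = 15,  λ_2 = 2;  v_1 ≈ (0.8321, 0.5547)


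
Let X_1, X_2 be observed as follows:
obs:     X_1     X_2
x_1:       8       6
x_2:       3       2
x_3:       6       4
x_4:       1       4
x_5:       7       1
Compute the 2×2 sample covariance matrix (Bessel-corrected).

Step 1 — column means:
  mean(X_1) = (8 + 3 + 6 + 1 + 7) / 5 = 25/5 = 5
  mean(X_2) = (6 + 2 + 4 + 4 + 1) / 5 = 17/5 = 3.4

Step 2 — sample covariance S[i,j] = (1/(n-1)) · Σ_k (x_{k,i} - mean_i) · (x_{k,j} - mean_j), with n-1 = 4.
  S[X_1,X_1] = ((3)·(3) + (-2)·(-2) + (1)·(1) + (-4)·(-4) + (2)·(2)) / 4 = 34/4 = 8.5
  S[X_1,X_2] = ((3)·(2.6) + (-2)·(-1.4) + (1)·(0.6) + (-4)·(0.6) + (2)·(-2.4)) / 4 = 4/4 = 1
  S[X_2,X_2] = ((2.6)·(2.6) + (-1.4)·(-1.4) + (0.6)·(0.6) + (0.6)·(0.6) + (-2.4)·(-2.4)) / 4 = 15.2/4 = 3.8

S is symmetric (S[j,i] = S[i,j]). Assembling:

S = [[8.5, 1],
 [1, 3.8]]


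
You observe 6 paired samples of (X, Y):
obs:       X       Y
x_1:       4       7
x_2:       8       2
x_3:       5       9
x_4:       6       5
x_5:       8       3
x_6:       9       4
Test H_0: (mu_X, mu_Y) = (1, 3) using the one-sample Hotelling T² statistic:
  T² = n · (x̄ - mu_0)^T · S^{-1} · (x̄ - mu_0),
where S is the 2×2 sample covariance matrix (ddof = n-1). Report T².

Step 1 — sample mean vector:
  mean(X) = (4 + 8 + 5 + 6 + 8 + 9) / 6 = 40/6 = 6.6667
  mean(Y) = (7 + 2 + 9 + 5 + 3 + 4) / 6 = 30/6 = 5
  x̄ = (6.6667, 5),  deviation x̄ - mu_0 = (6.6667, 5) - (1, 3) = (5.6667, 2).

Step 2 — sample covariance matrix, S[i,j] = (1/(n-1)) · Σ_k (x_{k,i} - mean_i) · (x_{k,j} - mean_j), divisor n-1 = 5:
  S[X,X] = ((-2.6667)·(-2.6667) + (1.3333)·(1.3333) + (-1.6667)·(-1.6667) + (-0.6667)·(-0.6667) + (1.3333)·(1.3333) + (2.3333)·(2.3333)) / 5 = 19.3333/5 = 3.8667
  S[X,Y] = ((-2.6667)·(2) + (1.3333)·(-3) + (-1.6667)·(4) + (-0.6667)·(0) + (1.3333)·(-2) + (2.3333)·(-1)) / 5 = -21/5 = -4.2
  S[Y,Y] = ((2)·(2) + (-3)·(-3) + (4)·(4) + (0)·(0) + (-2)·(-2) + (-1)·(-1)) / 5 = 34/5 = 6.8
  S = [[3.8667, -4.2],
 [-4.2, 6.8]].

Step 3 — invert S. det(S) = 3.8667·6.8 - (-4.2)² = 8.6533.
  S^{-1} = (1/det) · [[d, -b], [-b, a]] = [[0.7858, 0.4854],
 [0.4854, 0.4468]].

Step 4 — quadratic form (x̄ - mu_0)^T · S^{-1} · (x̄ - mu_0):
  S^{-1} · (x̄ - mu_0) = (5.4237, 3.6441),
  (x̄ - mu_0)^T · [...] = (5.6667)·(5.4237) + (2)·(3.6441) = 38.0226.

Step 5 — scale by n: T² = 6 · 38.0226 = 228.1356.

T² ≈ 228.1356


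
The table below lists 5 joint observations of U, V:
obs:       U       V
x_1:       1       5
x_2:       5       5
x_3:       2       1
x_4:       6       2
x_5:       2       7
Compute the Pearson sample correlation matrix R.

Step 1 — column means:
  mean(U) = (1 + 5 + 2 + 6 + 2) / 5 = 16/5 = 3.2
  mean(V) = (5 + 5 + 1 + 2 + 7) / 5 = 20/5 = 4

Step 2 — sample variances and covariances s[i,j] = (1/(n-1)) · Σ_k (x_{k,i} - mean_i) · (x_{k,j} - mean_j), with n-1 = 4:
  s[U,U] = ((-2.2)·(-2.2) + (1.8)·(1.8) + (-1.2)·(-1.2) + (2.8)·(2.8) + (-1.2)·(-1.2)) / 4 = 18.8/4 = 4.7
  s[U,V] = ((-2.2)·(1) + (1.8)·(1) + (-1.2)·(-3) + (2.8)·(-2) + (-1.2)·(3)) / 4 = -6/4 = -1.5
  s[V,V] = ((1)·(1) + (1)·(1) + (-3)·(-3) + (-2)·(-2) + (3)·(3)) / 4 = 24/4 = 6
  Sample standard deviations s_i = √(s[i,i]):
  s(U) = √(4.7) = 2.1679
  s(V) = √(6) = 2.4495

Step 3 — r_{ij} = s_{ij} / (s_i · s_j):
  r[U,U] = 1 (diagonal).
  r[U,V] = -1.5 / (2.1679 · 2.4495) = -1.5 / 5.3104 = -0.2825
  r[V,V] = 1 (diagonal).

R is symmetric with unit diagonal. Assembling:

R = [[1, -0.2825],
 [-0.2825, 1]]


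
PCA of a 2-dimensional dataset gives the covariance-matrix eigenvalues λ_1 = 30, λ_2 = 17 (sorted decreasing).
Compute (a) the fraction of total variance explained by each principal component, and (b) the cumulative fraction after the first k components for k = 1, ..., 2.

Step 1 — total variance = trace(Sigma) = Σ λ_i = 30 + 17 = 47.

Step 2 — fraction explained by component i = λ_i / Σ λ:
  PC1: 30/47 = 0.6383
  PC2: 17/47 = 0.3617

Step 3 — cumulative fraction after k components = (λ_1 + ... + λ_k) / Σ λ:
  k = 1: 30/47 = 0.6383
  k = 2: (30 + 17)/47 = 47/47 = 1

Summary (fraction, with percent):

explained: PC1 0.6383 (63.83%), PC2 0.3617 (36.17%);  cumulative: 0.6383, 1


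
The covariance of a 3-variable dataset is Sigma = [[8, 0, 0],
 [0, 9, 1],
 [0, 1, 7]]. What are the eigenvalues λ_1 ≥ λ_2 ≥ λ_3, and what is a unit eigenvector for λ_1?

Step 1 — characteristic polynomial p(λ) = det(λI - Sigma) = λ³ - tr·λ² + c_1·λ - det, where tr = trace, c_1 = sum of the principal 2×2 minors, det = det(Sigma):
  tr = 8 + 9 + 7 = 24,
  c_1 = (8·9 - (0)²) + (8·7 - (0)²) + (9·7 - (1)²) = 72 + 56 + 62 = 190,
  det = 8·(9·7 - (1)²) - (0)·((0)·7 - (1)·(0)) + (0)·((0)·(1) - 9·(0)) = 8·(62) - (0)·(0) + (0)·(0) = 496.
  So p(λ) = λ³ - 24λ² + 190λ - 496.
Step 2 — look for an integer root (rational root theorem: any rational root is an integer divisor of 496). Testing λ = 8:
  p(8) = 512 - 1536 + 1520 - 496 = 0  ✓
  Dividing out (λ - 8): p(λ) = (λ - 8)(λ² - 16λ + 62).
Step 3 — remaining eigenvalues from the quadratic λ² - 16λ + 62 = 0:
  Δ = 16² - 4·62 = 256 - 248 = 8,  λ = (16 ± √8)/2 = (16 ± 2.8284)/2 ≈ 9.4142 or 6.5858.
  Sorted: λ_1 = 9.4142,  λ_2 = 8,  λ_3 = 6.5858  (check: sum = 24 = tr ✓).

Step 4 — unit eigenvector for λ_1 ≈ 9.4142: v spans the null space of (Sigma - λ_1 I), whose rows are
  r_1 = (-1.4142, 0, 0),  r_2 = (0, -0.4142, 1),  r_3 = (0, 1, -2.4142).
  v is orthogonal to every row, so take v ∝ r_1 × r_2 = ((0)·(1) - (0)·(-0.4142), (0)·(0) - (-1.4142)·(1), (-1.4142)·(-0.4142) - (0)·(0)) ≈ (0, 1.4142, 0.5858).
  Let u = (0, 1.4142, 0.5858).
  ||u|| = √((0)² + (1.4142)² + (0.5858)²) = √(2.3431) ≈ 1.5307,  v_1 = u/||u|| ≈ (0, 0.9239, 0.3827) (||v_1|| = 1).

λ_1 = 9.4142,  λ_2 = 8,  λ_3 = 6.5858;  v_1 ≈ (0, 0.9239, 0.3827)


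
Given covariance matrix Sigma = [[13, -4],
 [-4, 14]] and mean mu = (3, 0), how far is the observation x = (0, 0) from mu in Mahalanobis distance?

Step 1 — centre the observation: (x - mu) = (-3, 0).

Step 2 — invert Sigma. det(Sigma) = 13·14 - (-4)² = 166.
  Sigma^{-1} = (1/det) · [[d, -b], [-b, a]] = [[0.0843, 0.0241],
 [0.0241, 0.0783]].

Step 3 — form the quadratic (x - mu)^T · Sigma^{-1} · (x - mu):
  Sigma^{-1} · (x - mu) = (-0.253, -0.0723).
  (x - mu)^T · [Sigma^{-1} · (x - mu)] = (-3)·(-0.253) + (0)·(-0.0723) = 0.759.

Step 4 — take square root: d = √(0.759) ≈ 0.8712.

d(x, mu) = √(0.759) ≈ 0.8712


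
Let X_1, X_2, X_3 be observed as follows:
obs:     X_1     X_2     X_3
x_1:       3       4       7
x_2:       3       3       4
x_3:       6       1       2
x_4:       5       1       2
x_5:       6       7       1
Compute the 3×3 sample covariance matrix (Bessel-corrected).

Step 1 — column means:
  mean(X_1) = (3 + 3 + 6 + 5 + 6) / 5 = 23/5 = 4.6
  mean(X_2) = (4 + 3 + 1 + 1 + 7) / 5 = 16/5 = 3.2
  mean(X_3) = (7 + 4 + 2 + 2 + 1) / 5 = 16/5 = 3.2

Step 2 — sample covariance S[i,j] = (1/(n-1)) · Σ_k (x_{k,i} - mean_i) · (x_{k,j} - mean_j), with n-1 = 4.
  S[X_1,X_1] = ((-1.6)·(-1.6) + (-1.6)·(-1.6) + (1.4)·(1.4) + (0.4)·(0.4) + (1.4)·(1.4)) / 4 = 9.2/4 = 2.3
  S[X_1,X_2] = ((-1.6)·(0.8) + (-1.6)·(-0.2) + (1.4)·(-2.2) + (0.4)·(-2.2) + (1.4)·(3.8)) / 4 = 0.4/4 = 0.1
  S[X_1,X_3] = ((-1.6)·(3.8) + (-1.6)·(0.8) + (1.4)·(-1.2) + (0.4)·(-1.2) + (1.4)·(-2.2)) / 4 = -12.6/4 = -3.15
  S[X_2,X_2] = ((0.8)·(0.8) + (-0.2)·(-0.2) + (-2.2)·(-2.2) + (-2.2)·(-2.2) + (3.8)·(3.8)) / 4 = 24.8/4 = 6.2
  S[X_2,X_3] = ((0.8)·(3.8) + (-0.2)·(0.8) + (-2.2)·(-1.2) + (-2.2)·(-1.2) + (3.8)·(-2.2)) / 4 = -0.2/4 = -0.05
  S[X_3,X_3] = ((3.8)·(3.8) + (0.8)·(0.8) + (-1.2)·(-1.2) + (-1.2)·(-1.2) + (-2.2)·(-2.2)) / 4 = 22.8/4 = 5.7

S is symmetric (S[j,i] = S[i,j]). Assembling:

S = [[2.3, 0.1, -3.15],
 [0.1, 6.2, -0.05],
 [-3.15, -0.05, 5.7]]


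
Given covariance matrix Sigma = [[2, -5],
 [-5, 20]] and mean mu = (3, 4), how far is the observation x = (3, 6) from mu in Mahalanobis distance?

Step 1 — centre the observation: (x - mu) = (0, 2).

Step 2 — invert Sigma. det(Sigma) = 2·20 - (-5)² = 15.
  Sigma^{-1} = (1/det) · [[d, -b], [-b, a]] = [[1.3333, 0.3333],
 [0.3333, 0.1333]].

Step 3 — form the quadratic (x - mu)^T · Sigma^{-1} · (x - mu):
  Sigma^{-1} · (x - mu) = (0.6667, 0.2667).
  (x - mu)^T · [Sigma^{-1} · (x - mu)] = (0)·(0.6667) + (2)·(0.2667) = 0.5333.

Step 4 — take square root: d = √(0.5333) ≈ 0.7303.

d(x, mu) = √(0.5333) ≈ 0.7303


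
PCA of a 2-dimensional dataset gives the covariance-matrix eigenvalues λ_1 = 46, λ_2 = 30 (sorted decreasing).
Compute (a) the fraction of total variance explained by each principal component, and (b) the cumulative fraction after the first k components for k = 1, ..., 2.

Step 1 — total variance = trace(Sigma) = Σ λ_i = 46 + 30 = 76.

Step 2 — fraction explained by component i = λ_i / Σ λ:
  PC1: 46/76 = 0.6053
  PC2: 30/76 = 0.3947

Step 3 — cumulative fraction after k components = (λ_1 + ... + λ_k) / Σ λ:
  k = 1: 46/76 = 0.6053
  k = 2: (46 + 30)/76 = 76/76 = 1

Summary (fraction, with percent):

explained: PC1 0.6053 (60.53%), PC2 0.3947 (39.47%);  cumulative: 0.6053, 1


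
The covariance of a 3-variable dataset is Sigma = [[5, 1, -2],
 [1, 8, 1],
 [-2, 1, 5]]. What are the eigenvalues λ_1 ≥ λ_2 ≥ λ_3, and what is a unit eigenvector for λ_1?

Step 1 — characteristic polynomial p(λ) = det(λI - Sigma) = λ³ - tr·λ² + c_1·λ - det, where tr = trace, c_1 = sum of the principal 2×2 minors, det = det(Sigma):
  tr = 5 + 8 + 5 = 18,
  c_1 = (5·8 - (1)²) + (5·5 - (-2)²) + (8·5 - (1)²) = 39 + 21 + 39 = 99,
  det = 5·(8·5 - (1)²) - (1)·((1)·5 - (1)·(-2)) + (-2)·((1)·(1) - 8·(-2)) = 5·(39) - (1)·(7) + (-2)·(17) = 154.
  So p(λ) = λ³ - 18λ² + 99λ - 154.
Step 2 — look for an integer root (rational root theorem: any rational root is an integer divisor of 154). Testing λ = 7:
  p(7) = 343 - 882 + 693 - 154 = 0  ✓
  Dividing out (λ - 7): p(λ) = (λ - 7)(λ² - 11λ + 22).
Step 3 — remaining eigenvalues from the quadratic λ² - 11λ + 22 = 0:
  Δ = 11² - 4·22 = 121 - 88 = 33,  λ = (11 ± √33)/2 = (11 ± 5.7446)/2 ≈ 8.3723 or 2.6277.
  Sorted: λ_1 = 8.3723,  λ_2 = 7,  λ_3 = 2.6277  (check: sum = 18 = tr ✓).

Step 4 — unit eigenvector for λ_1 ≈ 8.3723: v spans the null space of (Sigma - λ_1 I), whose rows are
  r_1 = (-3.3723, 1, -2),  r_2 = (1, -0.3723, 1),  r_3 = (-2, 1, -3.3723).
  v is orthogonal to every row, so take v ∝ r_1 × r_2 = ((1)·(1) - (-2)·(-0.3723), (-2)·(1) - (-3.3723)·(1), (-3.3723)·(-0.3723) - (1)·(1)) ≈ (0.2554, 1.3723, 0.2554).
  Let u = (0.2554, 1.3723, 0.2554).
  ||u|| = √((0.2554)² + (1.3723)² + (0.2554)²) = √(2.0137) ≈ 1.419,  v_1 = u/||u|| ≈ (0.18, 0.9671, 0.18) (||v_1|| = 1).

λ_1 = 8.3723,  λ_2 = 7,  λ_3 = 2.6277;  v_1 ≈ (0.18, 0.9671, 0.18)


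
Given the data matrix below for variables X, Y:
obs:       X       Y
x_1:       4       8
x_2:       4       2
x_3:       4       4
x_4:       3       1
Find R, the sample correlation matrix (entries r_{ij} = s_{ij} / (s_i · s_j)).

Step 1 — column means:
  mean(X) = (4 + 4 + 4 + 3) / 4 = 15/4 = 3.75
  mean(Y) = (8 + 2 + 4 + 1) / 4 = 15/4 = 3.75

Step 2 — sample variances and covariances s[i,j] = (1/(n-1)) · Σ_k (x_{k,i} - mean_i) · (x_{k,j} - mean_j), with n-1 = 3:
  s[X,X] = ((0.25)·(0.25) + (0.25)·(0.25) + (0.25)·(0.25) + (-0.75)·(-0.75)) / 3 = 0.75/3 = 0.25
  s[X,Y] = ((0.25)·(4.25) + (0.25)·(-1.75) + (0.25)·(0.25) + (-0.75)·(-2.75)) / 3 = 2.75/3 = 0.9167
  s[Y,Y] = ((4.25)·(4.25) + (-1.75)·(-1.75) + (0.25)·(0.25) + (-2.75)·(-2.75)) / 3 = 28.75/3 = 9.5833
  Sample standard deviations s_i = √(s[i,i]):
  s(X) = √(0.25) = 0.5
  s(Y) = √(9.5833) = 3.0957

Step 3 — r_{ij} = s_{ij} / (s_i · s_j):
  r[X,X] = 1 (diagonal).
  r[X,Y] = 0.9167 / (0.5 · 3.0957) = 0.9167 / 1.5478 = 0.5922
  r[Y,Y] = 1 (diagonal).

R is symmetric with unit diagonal. Assembling:

R = [[1, 0.5922],
 [0.5922, 1]]


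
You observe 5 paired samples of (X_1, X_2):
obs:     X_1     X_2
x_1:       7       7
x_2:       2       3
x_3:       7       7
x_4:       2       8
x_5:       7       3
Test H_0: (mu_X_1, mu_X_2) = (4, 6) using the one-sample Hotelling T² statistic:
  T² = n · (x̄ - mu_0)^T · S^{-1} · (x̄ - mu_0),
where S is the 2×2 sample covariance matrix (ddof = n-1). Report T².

Step 1 — sample mean vector:
  mean(X_1) = (7 + 2 + 7 + 2 + 7) / 5 = 25/5 = 5
  mean(X_2) = (7 + 3 + 7 + 8 + 3) / 5 = 28/5 = 5.6
  x̄ = (5, 5.6),  deviation x̄ - mu_0 = (5, 5.6) - (4, 6) = (1, -0.4).

Step 2 — sample covariance matrix, S[i,j] = (1/(n-1)) · Σ_k (x_{k,i} - mean_i) · (x_{k,j} - mean_j), divisor n-1 = 4:
  S[X_1,X_1] = ((2)·(2) + (-3)·(-3) + (2)·(2) + (-3)·(-3) + (2)·(2)) / 4 = 30/4 = 7.5
  S[X_1,X_2] = ((2)·(1.4) + (-3)·(-2.6) + (2)·(1.4) + (-3)·(2.4) + (2)·(-2.6)) / 4 = 1/4 = 0.25
  S[X_2,X_2] = ((1.4)·(1.4) + (-2.6)·(-2.6) + (1.4)·(1.4) + (2.4)·(2.4) + (-2.6)·(-2.6)) / 4 = 23.2/4 = 5.8
  S = [[7.5, 0.25],
 [0.25, 5.8]].

Step 3 — invert S. det(S) = 7.5·5.8 - (0.25)² = 43.4375.
  S^{-1} = (1/det) · [[d, -b], [-b, a]] = [[0.1335, -0.0058],
 [-0.0058, 0.1727]].

Step 4 — quadratic form (x̄ - mu_0)^T · S^{-1} · (x̄ - mu_0):
  S^{-1} · (x̄ - mu_0) = (0.1358, -0.0748),
  (x̄ - mu_0)^T · [...] = (1)·(0.1358) + (-0.4)·(-0.0748) = 0.1658.

Step 5 — scale by n: T² = 5 · 0.1658 = 0.8288.

T² ≈ 0.8288


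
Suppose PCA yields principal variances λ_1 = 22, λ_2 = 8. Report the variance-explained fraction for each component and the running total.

Step 1 — total variance = trace(Sigma) = Σ λ_i = 22 + 8 = 30.

Step 2 — fraction explained by component i = λ_i / Σ λ:
  PC1: 22/30 = 0.7333
  PC2: 8/30 = 0.2667

Step 3 — cumulative fraction after k components = (λ_1 + ... + λ_k) / Σ λ:
  k = 1: 22/30 = 0.7333
  k = 2: (22 + 8)/30 = 30/30 = 1

Summary (fraction, with percent):

explained: PC1 0.7333 (73.33%), PC2 0.2667 (26.67%);  cumulative: 0.7333, 1


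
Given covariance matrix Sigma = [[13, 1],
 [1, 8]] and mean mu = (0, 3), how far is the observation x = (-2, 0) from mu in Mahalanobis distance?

Step 1 — centre the observation: (x - mu) = (-2, -3).

Step 2 — invert Sigma. det(Sigma) = 13·8 - (1)² = 103.
  Sigma^{-1} = (1/det) · [[d, -b], [-b, a]] = [[0.0777, -0.0097],
 [-0.0097, 0.1262]].

Step 3 — form the quadratic (x - mu)^T · Sigma^{-1} · (x - mu):
  Sigma^{-1} · (x - mu) = (-0.1262, -0.3592).
  (x - mu)^T · [Sigma^{-1} · (x - mu)] = (-2)·(-0.1262) + (-3)·(-0.3592) = 1.3301.

Step 4 — take square root: d = √(1.3301) ≈ 1.1533.

d(x, mu) = √(1.3301) ≈ 1.1533


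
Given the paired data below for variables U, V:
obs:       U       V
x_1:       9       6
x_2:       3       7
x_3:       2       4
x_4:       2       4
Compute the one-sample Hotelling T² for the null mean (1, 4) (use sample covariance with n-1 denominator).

Step 1 — sample mean vector:
  mean(U) = (9 + 3 + 2 + 2) / 4 = 16/4 = 4
  mean(V) = (6 + 7 + 4 + 4) / 4 = 21/4 = 5.25
  x̄ = (4, 5.25),  deviation x̄ - mu_0 = (4, 5.25) - (1, 4) = (3, 1.25).

Step 2 — sample covariance matrix, S[i,j] = (1/(n-1)) · Σ_k (x_{k,i} - mean_i) · (x_{k,j} - mean_j), divisor n-1 = 3:
  S[U,U] = ((5)·(5) + (-1)·(-1) + (-2)·(-2) + (-2)·(-2)) / 3 = 34/3 = 11.3333
  S[U,V] = ((5)·(0.75) + (-1)·(1.75) + (-2)·(-1.25) + (-2)·(-1.25)) / 3 = 7/3 = 2.3333
  S[V,V] = ((0.75)·(0.75) + (1.75)·(1.75) + (-1.25)·(-1.25) + (-1.25)·(-1.25)) / 3 = 6.75/3 = 2.25
  S = [[11.3333, 2.3333],
 [2.3333, 2.25]].

Step 3 — invert S. det(S) = 11.3333·2.25 - (2.3333)² = 20.0556.
  S^{-1} = (1/det) · [[d, -b], [-b, a]] = [[0.1122, -0.1163],
 [-0.1163, 0.5651]].

Step 4 — quadratic form (x̄ - mu_0)^T · S^{-1} · (x̄ - mu_0):
  S^{-1} · (x̄ - mu_0) = (0.1911, 0.3573),
  (x̄ - mu_0)^T · [...] = (3)·(0.1911) + (1.25)·(0.3573) = 1.0201.

Step 5 — scale by n: T² = 4 · 1.0201 = 4.0803.

T² ≈ 4.0803


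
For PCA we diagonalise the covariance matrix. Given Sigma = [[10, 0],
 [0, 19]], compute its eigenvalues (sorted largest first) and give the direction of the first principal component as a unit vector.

Step 1 — characteristic polynomial of 2×2 Sigma:
  det(Sigma - λI) = λ² - trace · λ + det = 0.
  trace = 10 + 19 = 29, det = 10·19 - (0)² = 190.
Step 2 — discriminant:
  Δ = trace² - 4·det = 841 - 760 = 81.
Step 3 — eigenvalues:
  λ = (trace ± √Δ)/2 = (29 ± 9)/2,
  λ_1 = 19,  λ_2 = 10.

Step 4 — unit eigenvector for λ_1: Sigma is diagonal, so its eigenvectors are the coordinate axes. λ_1 = 19 is the diagonal entry on the second coordinate axis, hence
  v_1 = (0, 1) (||v_1|| = 1).

λ_1 = 19,  λ_2 = 10;  v_1 ≈ (0, 1)


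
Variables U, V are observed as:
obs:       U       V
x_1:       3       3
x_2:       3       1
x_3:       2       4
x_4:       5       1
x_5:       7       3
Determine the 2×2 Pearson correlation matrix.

Step 1 — column means:
  mean(U) = (3 + 3 + 2 + 5 + 7) / 5 = 20/5 = 4
  mean(V) = (3 + 1 + 4 + 1 + 3) / 5 = 12/5 = 2.4

Step 2 — sample variances and covariances s[i,j] = (1/(n-1)) · Σ_k (x_{k,i} - mean_i) · (x_{k,j} - mean_j), with n-1 = 4:
  s[U,U] = ((-1)·(-1) + (-1)·(-1) + (-2)·(-2) + (1)·(1) + (3)·(3)) / 4 = 16/4 = 4
  s[U,V] = ((-1)·(0.6) + (-1)·(-1.4) + (-2)·(1.6) + (1)·(-1.4) + (3)·(0.6)) / 4 = -2/4 = -0.5
  s[V,V] = ((0.6)·(0.6) + (-1.4)·(-1.4) + (1.6)·(1.6) + (-1.4)·(-1.4) + (0.6)·(0.6)) / 4 = 7.2/4 = 1.8
  Sample standard deviations s_i = √(s[i,i]):
  s(U) = √(4) = 2
  s(V) = √(1.8) = 1.3416

Step 3 — r_{ij} = s_{ij} / (s_i · s_j):
  r[U,U] = 1 (diagonal).
  r[U,V] = -0.5 / (2 · 1.3416) = -0.5 / 2.6833 = -0.1863
  r[V,V] = 1 (diagonal).

R is symmetric with unit diagonal. Assembling:

R = [[1, -0.1863],
 [-0.1863, 1]]


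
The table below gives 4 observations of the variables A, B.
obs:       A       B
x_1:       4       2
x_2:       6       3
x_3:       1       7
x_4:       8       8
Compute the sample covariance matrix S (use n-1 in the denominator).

Step 1 — column means:
  mean(A) = (4 + 6 + 1 + 8) / 4 = 19/4 = 4.75
  mean(B) = (2 + 3 + 7 + 8) / 4 = 20/4 = 5

Step 2 — sample covariance S[i,j] = (1/(n-1)) · Σ_k (x_{k,i} - mean_i) · (x_{k,j} - mean_j), with n-1 = 3.
  S[A,A] = ((-0.75)·(-0.75) + (1.25)·(1.25) + (-3.75)·(-3.75) + (3.25)·(3.25)) / 3 = 26.75/3 = 8.9167
  S[A,B] = ((-0.75)·(-3) + (1.25)·(-2) + (-3.75)·(2) + (3.25)·(3)) / 3 = 2/3 = 0.6667
  S[B,B] = ((-3)·(-3) + (-2)·(-2) + (2)·(2) + (3)·(3)) / 3 = 26/3 = 8.6667

S is symmetric (S[j,i] = S[i,j]). Assembling:

S = [[8.9167, 0.6667],
 [0.6667, 8.6667]]


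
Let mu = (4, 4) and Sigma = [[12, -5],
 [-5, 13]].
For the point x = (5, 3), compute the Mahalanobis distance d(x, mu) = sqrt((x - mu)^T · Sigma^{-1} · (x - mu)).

Step 1 — centre the observation: (x - mu) = (1, -1).

Step 2 — invert Sigma. det(Sigma) = 12·13 - (-5)² = 131.
  Sigma^{-1} = (1/det) · [[d, -b], [-b, a]] = [[0.0992, 0.0382],
 [0.0382, 0.0916]].

Step 3 — form the quadratic (x - mu)^T · Sigma^{-1} · (x - mu):
  Sigma^{-1} · (x - mu) = (0.0611, -0.0534).
  (x - mu)^T · [Sigma^{-1} · (x - mu)] = (1)·(0.0611) + (-1)·(-0.0534) = 0.1145.

Step 4 — take square root: d = √(0.1145) ≈ 0.3384.

d(x, mu) = √(0.1145) ≈ 0.3384


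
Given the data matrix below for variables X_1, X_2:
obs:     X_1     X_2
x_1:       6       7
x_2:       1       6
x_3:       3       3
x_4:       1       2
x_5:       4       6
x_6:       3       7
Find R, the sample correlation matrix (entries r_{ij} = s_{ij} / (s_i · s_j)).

Step 1 — column means:
  mean(X_1) = (6 + 1 + 3 + 1 + 4 + 3) / 6 = 18/6 = 3
  mean(X_2) = (7 + 6 + 3 + 2 + 6 + 7) / 6 = 31/6 = 5.1667

Step 2 — sample variances and covariances s[i,j] = (1/(n-1)) · Σ_k (x_{k,i} - mean_i) · (x_{k,j} - mean_j), with n-1 = 5:
  s[X_1,X_1] = ((3)·(3) + (-2)·(-2) + (0)·(0) + (-2)·(-2) + (1)·(1) + (0)·(0)) / 5 = 18/5 = 3.6
  s[X_1,X_2] = ((3)·(1.8333) + (-2)·(0.8333) + (0)·(-2.1667) + (-2)·(-3.1667) + (1)·(0.8333) + (0)·(1.8333)) / 5 = 11/5 = 2.2
  s[X_2,X_2] = ((1.8333)·(1.8333) + (0.8333)·(0.8333) + (-2.1667)·(-2.1667) + (-3.1667)·(-3.1667) + (0.8333)·(0.8333) + (1.8333)·(1.8333)) / 5 = 22.8333/5 = 4.5667
  Sample standard deviations s_i = √(s[i,i]):
  s(X_1) = √(3.6) = 1.8974
  s(X_2) = √(4.5667) = 2.137

Step 3 — r_{ij} = s_{ij} / (s_i · s_j):
  r[X_1,X_1] = 1 (diagonal).
  r[X_1,X_2] = 2.2 / (1.8974 · 2.137) = 2.2 / 4.0546 = 0.5426
  r[X_2,X_2] = 1 (diagonal).

R is symmetric with unit diagonal. Assembling:

R = [[1, 0.5426],
 [0.5426, 1]]


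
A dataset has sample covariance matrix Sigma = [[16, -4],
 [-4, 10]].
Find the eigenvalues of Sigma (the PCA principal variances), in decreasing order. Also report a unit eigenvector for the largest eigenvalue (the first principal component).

Step 1 — characteristic polynomial of 2×2 Sigma:
  det(Sigma - λI) = λ² - trace · λ + det = 0.
  trace = 16 + 10 = 26, det = 16·10 - (-4)² = 144.
Step 2 — discriminant:
  Δ = trace² - 4·det = 676 - 576 = 100.
Step 3 — eigenvalues:
  λ = (trace ± √Δ)/2 = (26 ± 10)/2,
  λ_1 = 18,  λ_2 = 8.

Step 4 — unit eigenvector for λ_1: solve (Sigma - λ_1 I)v = 0. First row:
  (16 - 18)·v_x + (-4)·v_y = 0, i.e. (-2)·v_x + (-4)·v_y = 0,
  so v ∝ (b, λ_1 - a) = (-4, 2); multiply by -1 so the first entry is positive: u = (4, -2).
  ||u|| = √((4)² + (-2)²) = √(20) ≈ 4.4721,
  v_1 = u/||u|| ≈ (0.8944, -0.4472) (||v_1|| = 1).

λ_1 = 18,  λ_2 = 8;  v_1 ≈ (0.8944, -0.4472)


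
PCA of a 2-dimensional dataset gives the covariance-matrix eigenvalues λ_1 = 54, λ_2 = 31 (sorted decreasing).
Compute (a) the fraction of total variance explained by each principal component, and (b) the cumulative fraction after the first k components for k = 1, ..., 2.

Step 1 — total variance = trace(Sigma) = Σ λ_i = 54 + 31 = 85.

Step 2 — fraction explained by component i = λ_i / Σ λ:
  PC1: 54/85 = 0.6353
  PC2: 31/85 = 0.3647

Step 3 — cumulative fraction after k components = (λ_1 + ... + λ_k) / Σ λ:
  k = 1: 54/85 = 0.6353
  k = 2: (54 + 31)/85 = 85/85 = 1

Summary (fraction, with percent):

explained: PC1 0.6353 (63.53%), PC2 0.3647 (36.47%);  cumulative: 0.6353, 1


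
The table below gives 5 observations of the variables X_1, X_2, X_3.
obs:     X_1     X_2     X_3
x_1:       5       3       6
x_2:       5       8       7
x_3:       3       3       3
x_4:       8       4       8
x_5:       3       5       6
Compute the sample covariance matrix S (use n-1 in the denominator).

Step 1 — column means:
  mean(X_1) = (5 + 5 + 3 + 8 + 3) / 5 = 24/5 = 4.8
  mean(X_2) = (3 + 8 + 3 + 4 + 5) / 5 = 23/5 = 4.6
  mean(X_3) = (6 + 7 + 3 + 8 + 6) / 5 = 30/5 = 6

Step 2 — sample covariance S[i,j] = (1/(n-1)) · Σ_k (x_{k,i} - mean_i) · (x_{k,j} - mean_j), with n-1 = 4.
  S[X_1,X_1] = ((0.2)·(0.2) + (0.2)·(0.2) + (-1.8)·(-1.8) + (3.2)·(3.2) + (-1.8)·(-1.8)) / 4 = 16.8/4 = 4.2
  S[X_1,X_2] = ((0.2)·(-1.6) + (0.2)·(3.4) + (-1.8)·(-1.6) + (3.2)·(-0.6) + (-1.8)·(0.4)) / 4 = 0.6/4 = 0.15
  S[X_1,X_3] = ((0.2)·(0) + (0.2)·(1) + (-1.8)·(-3) + (3.2)·(2) + (-1.8)·(0)) / 4 = 12/4 = 3
  S[X_2,X_2] = ((-1.6)·(-1.6) + (3.4)·(3.4) + (-1.6)·(-1.6) + (-0.6)·(-0.6) + (0.4)·(0.4)) / 4 = 17.2/4 = 4.3
  S[X_2,X_3] = ((-1.6)·(0) + (3.4)·(1) + (-1.6)·(-3) + (-0.6)·(2) + (0.4)·(0)) / 4 = 7/4 = 1.75
  S[X_3,X_3] = ((0)·(0) + (1)·(1) + (-3)·(-3) + (2)·(2) + (0)·(0)) / 4 = 14/4 = 3.5

S is symmetric (S[j,i] = S[i,j]). Assembling:

S = [[4.2, 0.15, 3],
 [0.15, 4.3, 1.75],
 [3, 1.75, 3.5]]


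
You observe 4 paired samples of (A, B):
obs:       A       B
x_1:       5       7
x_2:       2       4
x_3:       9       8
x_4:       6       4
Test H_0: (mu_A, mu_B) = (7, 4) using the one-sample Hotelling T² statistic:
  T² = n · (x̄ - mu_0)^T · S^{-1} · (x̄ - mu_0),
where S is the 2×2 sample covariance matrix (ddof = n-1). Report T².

Step 1 — sample mean vector:
  mean(A) = (5 + 2 + 9 + 6) / 4 = 22/4 = 5.5
  mean(B) = (7 + 4 + 8 + 4) / 4 = 23/4 = 5.75
  x̄ = (5.5, 5.75),  deviation x̄ - mu_0 = (5.5, 5.75) - (7, 4) = (-1.5, 1.75).

Step 2 — sample covariance matrix, S[i,j] = (1/(n-1)) · Σ_k (x_{k,i} - mean_i) · (x_{k,j} - mean_j), divisor n-1 = 3:
  S[A,A] = ((-0.5)·(-0.5) + (-3.5)·(-3.5) + (3.5)·(3.5) + (0.5)·(0.5)) / 3 = 25/3 = 8.3333
  S[A,B] = ((-0.5)·(1.25) + (-3.5)·(-1.75) + (3.5)·(2.25) + (0.5)·(-1.75)) / 3 = 12.5/3 = 4.1667
  S[B,B] = ((1.25)·(1.25) + (-1.75)·(-1.75) + (2.25)·(2.25) + (-1.75)·(-1.75)) / 3 = 12.75/3 = 4.25
  S = [[8.3333, 4.1667],
 [4.1667, 4.25]].

Step 3 — invert S. det(S) = 8.3333·4.25 - (4.1667)² = 18.0556.
  S^{-1} = (1/det) · [[d, -b], [-b, a]] = [[0.2354, -0.2308],
 [-0.2308, 0.4615]].

Step 4 — quadratic form (x̄ - mu_0)^T · S^{-1} · (x̄ - mu_0):
  S^{-1} · (x̄ - mu_0) = (-0.7569, 1.1538),
  (x̄ - mu_0)^T · [...] = (-1.5)·(-0.7569) + (1.75)·(1.1538) = 3.1546.

Step 5 — scale by n: T² = 4 · 3.1546 = 12.6185.

T² ≈ 12.6185


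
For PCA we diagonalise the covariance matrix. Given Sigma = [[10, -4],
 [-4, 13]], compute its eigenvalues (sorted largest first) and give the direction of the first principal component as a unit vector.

Step 1 — characteristic polynomial of 2×2 Sigma:
  det(Sigma - λI) = λ² - trace · λ + det = 0.
  trace = 10 + 13 = 23, det = 10·13 - (-4)² = 114.
Step 2 — discriminant:
  Δ = trace² - 4·det = 529 - 456 = 73.
Step 3 — eigenvalues:
  λ = (trace ± √Δ)/2 = (23 ± 8.544)/2,
  λ_1 = 15.772,  λ_2 = 7.228.

Step 4 — unit eigenvector for λ_1: solve (Sigma - λ_1 I)v = 0. First row:
  (10 - 15.772)·v_x + (-4)·v_y = 0, i.e. (-5.772)·v_x + (-4)·v_y = 0,
  so v ∝ (b, λ_1 - a) = (-4, 5.772); multiply by -1 so the first entry is positive: u = (4, -5.772).
  ||u|| = √((4)² + (-5.772)²) = √(49.316) ≈ 7.0225,
  v_1 = u/||u|| ≈ (0.5696, -0.8219) (||v_1|| = 1).

λ_1 = 15.772,  λ_2 = 7.228;  v_1 ≈ (0.5696, -0.8219)


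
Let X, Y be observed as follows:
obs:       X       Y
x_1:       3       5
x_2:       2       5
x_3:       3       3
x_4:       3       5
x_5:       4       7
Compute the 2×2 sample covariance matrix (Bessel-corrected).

Step 1 — column means:
  mean(X) = (3 + 2 + 3 + 3 + 4) / 5 = 15/5 = 3
  mean(Y) = (5 + 5 + 3 + 5 + 7) / 5 = 25/5 = 5

Step 2 — sample covariance S[i,j] = (1/(n-1)) · Σ_k (x_{k,i} - mean_i) · (x_{k,j} - mean_j), with n-1 = 4.
  S[X,X] = ((0)·(0) + (-1)·(-1) + (0)·(0) + (0)·(0) + (1)·(1)) / 4 = 2/4 = 0.5
  S[X,Y] = ((0)·(0) + (-1)·(0) + (0)·(-2) + (0)·(0) + (1)·(2)) / 4 = 2/4 = 0.5
  S[Y,Y] = ((0)·(0) + (0)·(0) + (-2)·(-2) + (0)·(0) + (2)·(2)) / 4 = 8/4 = 2

S is symmetric (S[j,i] = S[i,j]). Assembling:

S = [[0.5, 0.5],
 [0.5, 2]]


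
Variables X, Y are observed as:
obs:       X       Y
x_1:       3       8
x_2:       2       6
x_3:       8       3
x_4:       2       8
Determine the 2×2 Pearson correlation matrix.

Step 1 — column means:
  mean(X) = (3 + 2 + 8 + 2) / 4 = 15/4 = 3.75
  mean(Y) = (8 + 6 + 3 + 8) / 4 = 25/4 = 6.25

Step 2 — sample variances and covariances s[i,j] = (1/(n-1)) · Σ_k (x_{k,i} - mean_i) · (x_{k,j} - mean_j), with n-1 = 3:
  s[X,X] = ((-0.75)·(-0.75) + (-1.75)·(-1.75) + (4.25)·(4.25) + (-1.75)·(-1.75)) / 3 = 24.75/3 = 8.25
  s[X,Y] = ((-0.75)·(1.75) + (-1.75)·(-0.25) + (4.25)·(-3.25) + (-1.75)·(1.75)) / 3 = -17.75/3 = -5.9167
  s[Y,Y] = ((1.75)·(1.75) + (-0.25)·(-0.25) + (-3.25)·(-3.25) + (1.75)·(1.75)) / 3 = 16.75/3 = 5.5833
  Sample standard deviations s_i = √(s[i,i]):
  s(X) = √(8.25) = 2.8723
  s(Y) = √(5.5833) = 2.3629

Step 3 — r_{ij} = s_{ij} / (s_i · s_j):
  r[X,X] = 1 (diagonal).
  r[X,Y] = -5.9167 / (2.8723 · 2.3629) = -5.9167 / 6.7869 = -0.8718
  r[Y,Y] = 1 (diagonal).

R is symmetric with unit diagonal. Assembling:

R = [[1, -0.8718],
 [-0.8718, 1]]


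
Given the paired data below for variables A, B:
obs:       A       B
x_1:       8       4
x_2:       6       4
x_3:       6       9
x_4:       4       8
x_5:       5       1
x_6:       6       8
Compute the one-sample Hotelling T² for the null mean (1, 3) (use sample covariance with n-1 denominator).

Step 1 — sample mean vector:
  mean(A) = (8 + 6 + 6 + 4 + 5 + 6) / 6 = 35/6 = 5.8333
  mean(B) = (4 + 4 + 9 + 8 + 1 + 8) / 6 = 34/6 = 5.6667
  x̄ = (5.8333, 5.6667),  deviation x̄ - mu_0 = (5.8333, 5.6667) - (1, 3) = (4.8333, 2.6667).

Step 2 — sample covariance matrix, S[i,j] = (1/(n-1)) · Σ_k (x_{k,i} - mean_i) · (x_{k,j} - mean_j), divisor n-1 = 5:
  S[A,A] = ((2.1667)·(2.1667) + (0.1667)·(0.1667) + (0.1667)·(0.1667) + (-1.8333)·(-1.8333) + (-0.8333)·(-0.8333) + (0.1667)·(0.1667)) / 5 = 8.8333/5 = 1.7667
  S[A,B] = ((2.1667)·(-1.6667) + (0.1667)·(-1.6667) + (0.1667)·(3.3333) + (-1.8333)·(2.3333) + (-0.8333)·(-4.6667) + (0.1667)·(2.3333)) / 5 = -3.3333/5 = -0.6667
  S[B,B] = ((-1.6667)·(-1.6667) + (-1.6667)·(-1.6667) + (3.3333)·(3.3333) + (2.3333)·(2.3333) + (-4.6667)·(-4.6667) + (2.3333)·(2.3333)) / 5 = 49.3333/5 = 9.8667
  S = [[1.7667, -0.6667],
 [-0.6667, 9.8667]].

Step 3 — invert S. det(S) = 1.7667·9.8667 - (-0.6667)² = 16.9867.
  S^{-1} = (1/det) · [[d, -b], [-b, a]] = [[0.5808, 0.0392],
 [0.0392, 0.104]].

Step 4 — quadratic form (x̄ - mu_0)^T · S^{-1} · (x̄ - mu_0):
  S^{-1} · (x̄ - mu_0) = (2.9121, 0.467),
  (x̄ - mu_0)^T · [...] = (4.8333)·(2.9121) + (2.6667)·(0.467) = 15.3205.

Step 5 — scale by n: T² = 6 · 15.3205 = 91.9231.

T² ≈ 91.9231


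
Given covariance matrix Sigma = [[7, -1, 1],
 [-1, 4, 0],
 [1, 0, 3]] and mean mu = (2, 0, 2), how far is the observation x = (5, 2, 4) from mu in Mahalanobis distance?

Step 1 — centre the observation: (x - mu) = (3, 2, 2).

Step 2 — invert Sigma (cofactor / det for 3×3, or solve directly):
  Sigma^{-1} = [[0.1558, 0.039, -0.0519],
 [0.039, 0.2597, -0.013],
 [-0.0519, -0.013, 0.3506]].

Step 3 — form the quadratic (x - mu)^T · Sigma^{-1} · (x - mu):
  Sigma^{-1} · (x - mu) = (0.4416, 0.6104, 0.5195).
  (x - mu)^T · [Sigma^{-1} · (x - mu)] = (3)·(0.4416) + (2)·(0.6104) + (2)·(0.5195) = 3.5844.

Step 4 — take square root: d = √(3.5844) ≈ 1.8933.

d(x, mu) = √(3.5844) ≈ 1.8933


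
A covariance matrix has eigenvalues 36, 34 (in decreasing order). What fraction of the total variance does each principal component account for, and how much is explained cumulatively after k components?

Step 1 — total variance = trace(Sigma) = Σ λ_i = 36 + 34 = 70.

Step 2 — fraction explained by component i = λ_i / Σ λ:
  PC1: 36/70 = 0.5143
  PC2: 34/70 = 0.4857

Step 3 — cumulative fraction after k components = (λ_1 + ... + λ_k) / Σ λ:
  k = 1: 36/70 = 0.5143
  k = 2: (36 + 34)/70 = 70/70 = 1

Summary (fraction, with percent):

explained: PC1 0.5143 (51.43%), PC2 0.4857 (48.57%);  cumulative: 0.5143, 1


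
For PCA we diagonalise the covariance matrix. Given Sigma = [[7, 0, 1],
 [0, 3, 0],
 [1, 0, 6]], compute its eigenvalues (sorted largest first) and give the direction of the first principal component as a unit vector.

Step 1 — characteristic polynomial p(λ) = det(λI - Sigma) = λ³ - tr·λ² + c_1·λ - det, where tr = trace, c_1 = sum of the principal 2×2 minors, det = det(Sigma):
  tr = 7 + 3 + 6 = 16,
  c_1 = (7·3 - (0)²) + (7·6 - (1)²) + (3·6 - (0)²) = 21 + 41 + 18 = 80,
  det = 7·(3·6 - (0)²) - (0)·((0)·6 - (0)·(1)) + (1)·((0)·(0) - 3·(1)) = 7·(18) - (0)·(0) + (1)·(-3) = 123.
  So p(λ) = λ³ - 16λ² + 80λ - 123.
Step 2 — look for an integer root (rational root theorem: any rational root is an integer divisor of 123). Testing λ = 3:
  p(3) = 27 - 144 + 240 - 123 = 0  ✓
  Dividing out (λ - 3): p(λ) = (λ - 3)(λ² - 13λ + 41).
Step 3 — remaining eigenvalues from the quadratic λ² - 13λ + 41 = 0:
  Δ = 13² - 4·41 = 169 - 164 = 5,  λ = (13 ± √5)/2 = (13 ± 2.2361)/2 ≈ 7.618 or 5.382.
  Sorted: λ_1 = 7.618,  λ_2 = 5.382,  λ_3 = 3  (check: sum = 16 = tr ✓).

Step 4 — unit eigenvector for λ_1 ≈ 7.618: v spans the null space of (Sigma - λ_1 I), whose rows are
  r_1 = (-0.618, 0, 1),  r_2 = (0, -4.618, 0),  r_3 = (1, 0, -1.618).
  v is orthogonal to every row, so take v ∝ r_1 × r_2 = ((0)·(0) - (1)·(-4.618), (1)·(0) - (-0.618)·(0), (-0.618)·(-4.618) - (0)·(0)) ≈ (4.618, 0, 2.8541).
  Let u = (4.618, 0, 2.8541).
  ||u|| = √((4.618)² + (0)² + (2.8541)²) = √(29.4721) ≈ 5.4288,  v_1 = u/||u|| ≈ (0.8507, 0, 0.5257) (||v_1|| = 1).

λ_1 = 7.618,  λ_2 = 5.382,  λ_3 = 3;  v_1 ≈ (0.8507, 0, 0.5257)


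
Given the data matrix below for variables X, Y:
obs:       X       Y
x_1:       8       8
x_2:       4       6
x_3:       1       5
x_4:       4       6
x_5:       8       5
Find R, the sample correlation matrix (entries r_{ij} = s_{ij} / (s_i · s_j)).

Step 1 — column means:
  mean(X) = (8 + 4 + 1 + 4 + 8) / 5 = 25/5 = 5
  mean(Y) = (8 + 6 + 5 + 6 + 5) / 5 = 30/5 = 6

Step 2 — sample variances and covariances s[i,j] = (1/(n-1)) · Σ_k (x_{k,i} - mean_i) · (x_{k,j} - mean_j), with n-1 = 4:
  s[X,X] = ((3)·(3) + (-1)·(-1) + (-4)·(-4) + (-1)·(-1) + (3)·(3)) / 4 = 36/4 = 9
  s[X,Y] = ((3)·(2) + (-1)·(0) + (-4)·(-1) + (-1)·(0) + (3)·(-1)) / 4 = 7/4 = 1.75
  s[Y,Y] = ((2)·(2) + (0)·(0) + (-1)·(-1) + (0)·(0) + (-1)·(-1)) / 4 = 6/4 = 1.5
  Sample standard deviations s_i = √(s[i,i]):
  s(X) = √(9) = 3
  s(Y) = √(1.5) = 1.2247

Step 3 — r_{ij} = s_{ij} / (s_i · s_j):
  r[X,X] = 1 (diagonal).
  r[X,Y] = 1.75 / (3 · 1.2247) = 1.75 / 3.6742 = 0.4763
  r[Y,Y] = 1 (diagonal).

R is symmetric with unit diagonal. Assembling:

R = [[1, 0.4763],
 [0.4763, 1]]


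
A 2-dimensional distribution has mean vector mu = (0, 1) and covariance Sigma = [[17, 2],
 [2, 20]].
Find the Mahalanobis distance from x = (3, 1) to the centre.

Step 1 — centre the observation: (x - mu) = (3, 0).

Step 2 — invert Sigma. det(Sigma) = 17·20 - (2)² = 336.
  Sigma^{-1} = (1/det) · [[d, -b], [-b, a]] = [[0.0595, -0.006],
 [-0.006, 0.0506]].

Step 3 — form the quadratic (x - mu)^T · Sigma^{-1} · (x - mu):
  Sigma^{-1} · (x - mu) = (0.1786, -0.0179).
  (x - mu)^T · [Sigma^{-1} · (x - mu)] = (3)·(0.1786) + (0)·(-0.0179) = 0.5357.

Step 4 — take square root: d = √(0.5357) ≈ 0.7319.

d(x, mu) = √(0.5357) ≈ 0.7319


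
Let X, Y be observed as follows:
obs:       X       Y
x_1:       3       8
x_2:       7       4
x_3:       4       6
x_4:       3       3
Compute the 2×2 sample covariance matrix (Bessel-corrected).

Step 1 — column means:
  mean(X) = (3 + 7 + 4 + 3) / 4 = 17/4 = 4.25
  mean(Y) = (8 + 4 + 6 + 3) / 4 = 21/4 = 5.25

Step 2 — sample covariance S[i,j] = (1/(n-1)) · Σ_k (x_{k,i} - mean_i) · (x_{k,j} - mean_j), with n-1 = 3.
  S[X,X] = ((-1.25)·(-1.25) + (2.75)·(2.75) + (-0.25)·(-0.25) + (-1.25)·(-1.25)) / 3 = 10.75/3 = 3.5833
  S[X,Y] = ((-1.25)·(2.75) + (2.75)·(-1.25) + (-0.25)·(0.75) + (-1.25)·(-2.25)) / 3 = -4.25/3 = -1.4167
  S[Y,Y] = ((2.75)·(2.75) + (-1.25)·(-1.25) + (0.75)·(0.75) + (-2.25)·(-2.25)) / 3 = 14.75/3 = 4.9167

S is symmetric (S[j,i] = S[i,j]). Assembling:

S = [[3.5833, -1.4167],
 [-1.4167, 4.9167]]


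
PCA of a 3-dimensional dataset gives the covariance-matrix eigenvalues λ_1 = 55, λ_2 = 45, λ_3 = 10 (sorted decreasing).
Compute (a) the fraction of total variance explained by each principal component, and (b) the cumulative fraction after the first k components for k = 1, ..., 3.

Step 1 — total variance = trace(Sigma) = Σ λ_i = 55 + 45 + 10 = 110.

Step 2 — fraction explained by component i = λ_i / Σ λ:
  PC1: 55/110 = 0.5
  PC2: 45/110 = 0.4091
  PC3: 10/110 = 0.0909

Step 3 — cumulative fraction after k components = (λ_1 + ... + λ_k) / Σ λ:
  k = 1: 55/110 = 0.5
  k = 2: (55 + 45)/110 = 100/110 = 0.9091
  k = 3: (55 + 45 + 10)/110 = 110/110 = 1

Summary (fraction, with percent):

explained: PC1 0.5 (50%), PC2 0.4091 (40.91%), PC3 0.0909 (9.09%);  cumulative: 0.5, 0.9091, 1
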